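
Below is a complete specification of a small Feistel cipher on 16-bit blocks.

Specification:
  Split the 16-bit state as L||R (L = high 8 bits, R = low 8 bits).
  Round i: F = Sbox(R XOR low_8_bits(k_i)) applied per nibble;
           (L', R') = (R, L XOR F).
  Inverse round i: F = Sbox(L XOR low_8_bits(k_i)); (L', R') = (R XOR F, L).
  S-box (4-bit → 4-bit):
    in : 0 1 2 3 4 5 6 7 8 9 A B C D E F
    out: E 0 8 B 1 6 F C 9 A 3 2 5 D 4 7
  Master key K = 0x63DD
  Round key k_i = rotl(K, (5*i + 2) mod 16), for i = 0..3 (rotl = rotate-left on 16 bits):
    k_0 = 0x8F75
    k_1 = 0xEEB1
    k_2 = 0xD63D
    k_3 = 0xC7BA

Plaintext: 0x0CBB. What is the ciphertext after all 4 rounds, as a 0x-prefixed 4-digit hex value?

s_0 = plaintext = 0x0CBB
s_1 = Round(s_0, k_0) = 0xBB58
s_2 = Round(s_1, k_1) = 0x58F1
s_3 = Round(s_2, k_2) = 0xF10D
s_4 = Round(s_3, k_3) = 0x0DDD

0x0DDD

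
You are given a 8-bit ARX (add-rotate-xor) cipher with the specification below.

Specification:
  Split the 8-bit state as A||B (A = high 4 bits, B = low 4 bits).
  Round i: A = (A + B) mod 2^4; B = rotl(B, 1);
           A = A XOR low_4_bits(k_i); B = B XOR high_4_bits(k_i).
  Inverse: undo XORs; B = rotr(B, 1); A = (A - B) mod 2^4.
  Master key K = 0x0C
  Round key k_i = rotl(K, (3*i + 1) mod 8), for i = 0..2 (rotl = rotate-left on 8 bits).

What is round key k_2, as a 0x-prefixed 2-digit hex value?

0x06

K = 0x0C
k_0 = rotl(K, (3*0+1) mod 8) = rotl(K, 1) = 0x18
k_1 = rotl(K, (3*1+1) mod 8) = rotl(K, 4) = 0xC0
k_2 = rotl(K, (3*2+1) mod 8) = rotl(K, 7) = 0x06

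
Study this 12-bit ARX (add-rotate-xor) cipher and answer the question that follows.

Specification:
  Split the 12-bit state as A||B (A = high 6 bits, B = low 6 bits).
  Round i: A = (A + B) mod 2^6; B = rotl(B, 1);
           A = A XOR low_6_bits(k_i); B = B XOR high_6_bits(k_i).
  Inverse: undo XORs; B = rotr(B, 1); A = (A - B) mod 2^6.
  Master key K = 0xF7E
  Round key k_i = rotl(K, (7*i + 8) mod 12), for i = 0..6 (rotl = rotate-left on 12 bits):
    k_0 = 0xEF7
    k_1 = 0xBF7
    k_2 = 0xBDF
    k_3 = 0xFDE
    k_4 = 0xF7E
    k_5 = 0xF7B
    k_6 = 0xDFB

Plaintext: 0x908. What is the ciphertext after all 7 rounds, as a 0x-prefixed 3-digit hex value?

s_0 = plaintext = 0x908
s_1 = Round(s_0, k_0) = 0x6EB
s_2 = Round(s_1, k_1) = 0xC78
s_3 = Round(s_2, k_2) = 0xD9E
s_4 = Round(s_3, k_3) = 0x283
s_5 = Round(s_4, k_4) = 0xCFB
s_6 = Round(s_5, k_5) = 0x54A
s_7 = Round(s_6, k_6) = 0x923

0x923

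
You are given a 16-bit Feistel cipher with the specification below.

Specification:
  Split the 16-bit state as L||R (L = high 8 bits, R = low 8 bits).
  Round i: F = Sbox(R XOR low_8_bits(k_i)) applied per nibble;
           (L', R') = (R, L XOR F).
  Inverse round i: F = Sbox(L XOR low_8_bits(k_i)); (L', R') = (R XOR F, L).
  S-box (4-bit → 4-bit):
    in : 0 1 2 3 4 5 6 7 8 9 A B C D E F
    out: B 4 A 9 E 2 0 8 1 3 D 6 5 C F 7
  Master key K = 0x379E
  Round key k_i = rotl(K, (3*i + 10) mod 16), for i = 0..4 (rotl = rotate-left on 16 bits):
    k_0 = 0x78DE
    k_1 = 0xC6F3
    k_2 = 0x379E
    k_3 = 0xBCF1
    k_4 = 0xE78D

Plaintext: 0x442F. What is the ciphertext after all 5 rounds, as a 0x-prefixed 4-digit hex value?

0xEDCA

s_0 = plaintext = 0x442F
s_1 = Round(s_0, k_0) = 0x2F30
s_2 = Round(s_1, k_1) = 0x3076
s_3 = Round(s_2, k_2) = 0x76C1
s_4 = Round(s_3, k_3) = 0xC1ED
s_5 = Round(s_4, k_4) = 0xEDCA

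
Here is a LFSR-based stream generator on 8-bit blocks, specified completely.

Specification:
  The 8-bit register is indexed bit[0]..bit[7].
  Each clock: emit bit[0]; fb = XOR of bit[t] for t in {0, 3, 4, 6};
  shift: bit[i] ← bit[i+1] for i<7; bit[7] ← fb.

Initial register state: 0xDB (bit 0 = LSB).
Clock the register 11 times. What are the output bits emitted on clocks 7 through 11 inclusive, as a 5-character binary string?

reg_0 = 0xDB
clock 1: out=1, reg = 0x6D
clock 2: out=1, reg = 0xB6
clock 3: out=0, reg = 0xDB
clock 4: out=1, reg = 0x6D
clock 5: out=1, reg = 0xB6
clock 6: out=0, reg = 0xDB
clock 7: out=1, reg = 0x6D
clock 8: out=1, reg = 0xB6
clock 9: out=0, reg = 0xDB
clock 10: out=1, reg = 0x6D
clock 11: out=1, reg = 0xB6

11011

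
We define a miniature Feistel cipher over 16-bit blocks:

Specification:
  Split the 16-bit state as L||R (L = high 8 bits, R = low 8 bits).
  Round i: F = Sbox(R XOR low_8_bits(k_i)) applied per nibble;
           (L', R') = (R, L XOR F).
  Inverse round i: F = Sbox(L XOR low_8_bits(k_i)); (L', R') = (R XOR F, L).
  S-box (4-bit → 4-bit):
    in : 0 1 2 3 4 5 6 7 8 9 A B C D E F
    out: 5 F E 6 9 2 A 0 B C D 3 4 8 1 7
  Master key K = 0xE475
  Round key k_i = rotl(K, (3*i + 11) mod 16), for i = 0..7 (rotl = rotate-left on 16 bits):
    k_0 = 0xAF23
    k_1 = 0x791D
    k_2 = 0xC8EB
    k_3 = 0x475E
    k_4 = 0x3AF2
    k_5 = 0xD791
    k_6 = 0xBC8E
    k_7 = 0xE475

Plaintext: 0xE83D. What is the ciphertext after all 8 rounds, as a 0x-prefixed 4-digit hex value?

0xBEBE

s_0 = plaintext = 0xE83D
s_1 = Round(s_0, k_0) = 0x3D19
s_2 = Round(s_1, k_1) = 0x1964
s_3 = Round(s_2, k_2) = 0x64AE
s_4 = Round(s_3, k_3) = 0xAE11
s_5 = Round(s_4, k_4) = 0x11B8
s_6 = Round(s_5, k_5) = 0xB8FD
s_7 = Round(s_6, k_6) = 0xFDBE
s_8 = Round(s_7, k_7) = 0xBEBE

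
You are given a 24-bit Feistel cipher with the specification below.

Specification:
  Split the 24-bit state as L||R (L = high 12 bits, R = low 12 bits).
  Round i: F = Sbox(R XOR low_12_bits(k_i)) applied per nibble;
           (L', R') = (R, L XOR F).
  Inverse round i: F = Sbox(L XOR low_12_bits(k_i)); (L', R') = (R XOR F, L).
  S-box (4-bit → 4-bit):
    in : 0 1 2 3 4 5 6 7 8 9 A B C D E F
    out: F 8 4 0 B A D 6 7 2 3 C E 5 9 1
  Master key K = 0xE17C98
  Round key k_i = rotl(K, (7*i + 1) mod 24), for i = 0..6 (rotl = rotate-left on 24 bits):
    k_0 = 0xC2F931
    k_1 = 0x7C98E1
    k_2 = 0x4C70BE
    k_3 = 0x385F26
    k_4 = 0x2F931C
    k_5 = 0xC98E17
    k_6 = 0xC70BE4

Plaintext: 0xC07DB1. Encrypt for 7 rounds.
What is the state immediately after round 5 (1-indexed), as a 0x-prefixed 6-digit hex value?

s_0 = plaintext = 0xC07DB1
s_1 = Round(s_0, k_0) = 0xDB1778
s_2 = Round(s_1, k_1) = 0x778C93
s_3 = Round(s_2, k_2) = 0xC9393D
s_4 = Round(s_3, k_3) = 0x93D11F
s_5 = Round(s_4, k_4) = 0x11FDCD
s_6 = Round(s_5, k_5) = 0xDCD14C
s_7 = Round(s_6, k_6) = 0x14CEFA

0x11FDCD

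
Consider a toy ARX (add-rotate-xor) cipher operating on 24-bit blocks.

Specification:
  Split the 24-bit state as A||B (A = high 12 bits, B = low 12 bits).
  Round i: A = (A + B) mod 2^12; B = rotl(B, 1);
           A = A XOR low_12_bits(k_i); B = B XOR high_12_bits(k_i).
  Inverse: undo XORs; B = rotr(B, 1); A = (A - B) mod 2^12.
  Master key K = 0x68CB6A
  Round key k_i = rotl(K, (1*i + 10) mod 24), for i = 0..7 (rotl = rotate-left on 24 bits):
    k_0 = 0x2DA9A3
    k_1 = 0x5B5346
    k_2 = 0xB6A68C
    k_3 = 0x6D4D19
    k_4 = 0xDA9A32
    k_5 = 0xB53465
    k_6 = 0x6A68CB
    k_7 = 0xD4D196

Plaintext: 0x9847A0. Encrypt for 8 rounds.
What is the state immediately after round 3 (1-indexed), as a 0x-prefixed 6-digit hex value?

0x56B66B

s_0 = plaintext = 0x9847A0
s_1 = Round(s_0, k_0) = 0x887D9A
s_2 = Round(s_1, k_1) = 0x567E80
s_3 = Round(s_2, k_2) = 0x56B66B
s_4 = Round(s_3, k_3) = 0x6CFA02
s_5 = Round(s_4, k_4) = 0xAE39AC
s_6 = Round(s_5, k_5) = 0x0EA80A
s_7 = Round(s_6, k_6) = 0x03F6B3
s_8 = Round(s_7, k_7) = 0x76402B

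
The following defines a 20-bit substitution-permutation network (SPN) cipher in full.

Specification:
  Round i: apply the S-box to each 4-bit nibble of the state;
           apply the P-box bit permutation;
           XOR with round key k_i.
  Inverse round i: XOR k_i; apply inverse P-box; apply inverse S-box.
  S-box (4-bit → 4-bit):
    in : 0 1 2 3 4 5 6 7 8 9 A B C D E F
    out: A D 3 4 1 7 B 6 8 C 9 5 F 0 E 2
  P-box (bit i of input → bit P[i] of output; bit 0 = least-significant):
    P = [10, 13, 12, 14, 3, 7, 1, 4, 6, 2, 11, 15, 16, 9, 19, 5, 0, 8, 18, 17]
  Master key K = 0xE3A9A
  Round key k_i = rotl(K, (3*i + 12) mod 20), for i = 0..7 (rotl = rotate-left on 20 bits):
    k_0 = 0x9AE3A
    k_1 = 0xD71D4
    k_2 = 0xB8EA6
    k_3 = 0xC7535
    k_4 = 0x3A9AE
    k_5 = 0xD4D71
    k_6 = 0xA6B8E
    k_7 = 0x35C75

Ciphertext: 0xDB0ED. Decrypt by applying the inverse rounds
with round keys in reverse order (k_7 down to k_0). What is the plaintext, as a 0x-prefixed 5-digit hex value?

s_0 = ciphertext = 0xDB0ED
s_1 = InvRound(s_0, k_7) = 0x93966
s_2 = InvRound(s_1, k_6) = 0x86429
s_3 = InvRound(s_2, k_5) = 0x74BAF
s_4 = InvRound(s_3, k_4) = 0xBF8D0
s_5 = InvRound(s_4, k_3) = 0xCACF4
s_6 = InvRound(s_5, k_2) = 0x9249F
s_7 = InvRound(s_6, k_1) = 0x5D4B1
s_8 = InvRound(s_7, k_0) = 0xB735E

0xB735E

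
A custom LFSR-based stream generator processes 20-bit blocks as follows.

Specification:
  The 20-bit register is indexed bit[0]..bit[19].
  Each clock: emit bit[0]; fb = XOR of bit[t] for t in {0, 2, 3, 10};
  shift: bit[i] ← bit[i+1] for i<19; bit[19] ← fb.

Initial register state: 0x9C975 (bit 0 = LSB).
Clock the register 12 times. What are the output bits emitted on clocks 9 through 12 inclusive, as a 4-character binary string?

reg_0 = 0x9C975
clock 1: out=1, reg = 0x4E4BA
clock 2: out=0, reg = 0x2725D
clock 3: out=1, reg = 0x9392E
clock 4: out=0, reg = 0x49C97
clock 5: out=1, reg = 0xA4E4B
clock 6: out=1, reg = 0xD2725
clock 7: out=1, reg = 0xE9392
clock 8: out=0, reg = 0x749C9
clock 9: out=1, reg = 0x3A4E4
clock 10: out=0, reg = 0x1D272
clock 11: out=0, reg = 0x0E939
clock 12: out=1, reg = 0x0749C

1001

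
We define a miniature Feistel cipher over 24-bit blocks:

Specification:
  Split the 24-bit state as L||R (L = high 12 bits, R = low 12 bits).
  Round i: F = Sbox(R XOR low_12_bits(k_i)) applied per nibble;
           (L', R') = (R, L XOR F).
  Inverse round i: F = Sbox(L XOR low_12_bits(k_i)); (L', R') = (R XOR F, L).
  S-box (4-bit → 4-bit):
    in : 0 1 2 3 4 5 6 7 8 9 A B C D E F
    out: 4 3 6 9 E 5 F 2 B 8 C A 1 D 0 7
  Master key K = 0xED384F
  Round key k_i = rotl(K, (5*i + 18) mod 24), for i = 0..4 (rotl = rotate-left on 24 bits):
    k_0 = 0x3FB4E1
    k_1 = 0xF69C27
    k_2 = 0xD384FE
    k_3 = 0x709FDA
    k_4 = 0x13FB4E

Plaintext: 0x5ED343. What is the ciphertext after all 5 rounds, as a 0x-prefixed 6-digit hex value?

0xCB6821

s_0 = plaintext = 0x5ED343
s_1 = Round(s_0, k_0) = 0x34372B
s_2 = Round(s_1, k_1) = 0x72B902
s_3 = Round(s_2, k_2) = 0x902A5A
s_4 = Round(s_3, k_3) = 0xA5ACB6
s_5 = Round(s_4, k_4) = 0xCB6821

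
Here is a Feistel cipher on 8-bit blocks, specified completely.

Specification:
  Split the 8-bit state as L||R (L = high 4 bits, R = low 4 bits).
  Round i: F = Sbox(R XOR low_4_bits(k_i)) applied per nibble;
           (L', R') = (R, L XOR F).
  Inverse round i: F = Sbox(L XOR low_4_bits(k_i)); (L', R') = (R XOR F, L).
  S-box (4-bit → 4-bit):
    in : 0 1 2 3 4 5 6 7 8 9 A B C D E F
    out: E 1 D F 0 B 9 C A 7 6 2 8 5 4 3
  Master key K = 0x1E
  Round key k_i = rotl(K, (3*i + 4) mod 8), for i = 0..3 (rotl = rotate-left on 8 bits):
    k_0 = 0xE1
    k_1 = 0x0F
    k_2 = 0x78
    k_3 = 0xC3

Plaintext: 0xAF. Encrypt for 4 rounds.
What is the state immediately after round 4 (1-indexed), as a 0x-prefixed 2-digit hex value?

0x7E

s_0 = plaintext = 0xAF
s_1 = Round(s_0, k_0) = 0xFE
s_2 = Round(s_1, k_1) = 0xEE
s_3 = Round(s_2, k_2) = 0xE7
s_4 = Round(s_3, k_3) = 0x7E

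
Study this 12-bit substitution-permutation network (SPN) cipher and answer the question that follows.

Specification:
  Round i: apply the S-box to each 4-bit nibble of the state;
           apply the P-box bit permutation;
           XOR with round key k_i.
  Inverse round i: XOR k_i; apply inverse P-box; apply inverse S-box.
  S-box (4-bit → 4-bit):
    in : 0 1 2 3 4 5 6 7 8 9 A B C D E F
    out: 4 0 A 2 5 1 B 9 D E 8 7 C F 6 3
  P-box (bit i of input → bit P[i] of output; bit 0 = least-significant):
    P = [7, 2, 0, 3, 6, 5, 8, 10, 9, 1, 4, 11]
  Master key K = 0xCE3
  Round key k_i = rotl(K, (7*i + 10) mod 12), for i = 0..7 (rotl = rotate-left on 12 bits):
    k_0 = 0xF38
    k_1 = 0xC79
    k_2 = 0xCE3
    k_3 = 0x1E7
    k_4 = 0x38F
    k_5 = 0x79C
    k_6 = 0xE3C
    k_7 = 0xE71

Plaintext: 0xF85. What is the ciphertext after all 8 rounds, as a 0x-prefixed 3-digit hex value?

s_0 = plaintext = 0xF85
s_1 = Round(s_0, k_0) = 0x8FA
s_2 = Round(s_1, k_1) = 0x601
s_3 = Round(s_2, k_2) = 0x7E1
s_4 = Round(s_3, k_3) = 0xAC7
s_5 = Round(s_4, k_4) = 0xE07
s_6 = Round(s_5, k_5) = 0x606
s_7 = Round(s_6, k_6) = 0x5B2
s_8 = Round(s_7, k_7) = 0xD1D

0xD1D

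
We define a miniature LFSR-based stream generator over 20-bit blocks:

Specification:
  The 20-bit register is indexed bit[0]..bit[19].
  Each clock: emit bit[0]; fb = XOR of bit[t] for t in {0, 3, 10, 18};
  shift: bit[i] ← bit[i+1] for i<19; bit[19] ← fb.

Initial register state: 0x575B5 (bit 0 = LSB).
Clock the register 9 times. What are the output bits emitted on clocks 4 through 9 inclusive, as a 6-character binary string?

011011

reg_0 = 0x575B5
clock 1: out=1, reg = 0xABADA
clock 2: out=0, reg = 0xD5D6D
clock 3: out=1, reg = 0x6AEB6
clock 4: out=0, reg = 0x3575B
clock 5: out=1, reg = 0x9ABAD
clock 6: out=1, reg = 0x4D5D6
clock 7: out=0, reg = 0x26AEB
clock 8: out=1, reg = 0x13575
clock 9: out=1, reg = 0x09ABA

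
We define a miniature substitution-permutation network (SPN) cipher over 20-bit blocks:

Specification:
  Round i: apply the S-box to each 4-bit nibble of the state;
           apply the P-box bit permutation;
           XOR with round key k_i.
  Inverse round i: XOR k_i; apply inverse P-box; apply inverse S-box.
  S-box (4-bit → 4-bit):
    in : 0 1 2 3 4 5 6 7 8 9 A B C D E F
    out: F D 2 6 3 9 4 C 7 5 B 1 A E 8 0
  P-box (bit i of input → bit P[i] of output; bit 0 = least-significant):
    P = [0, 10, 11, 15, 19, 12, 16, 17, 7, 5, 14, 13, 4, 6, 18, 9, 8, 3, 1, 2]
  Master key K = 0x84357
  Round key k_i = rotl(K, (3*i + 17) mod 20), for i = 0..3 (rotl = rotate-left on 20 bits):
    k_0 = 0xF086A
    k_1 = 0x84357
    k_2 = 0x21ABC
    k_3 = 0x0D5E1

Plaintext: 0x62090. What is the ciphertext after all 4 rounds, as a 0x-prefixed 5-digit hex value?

0x0A7D8

s_0 = plaintext = 0x62090
s_1 = Round(s_0, k_0) = 0x6E489
s_2 = Round(s_1, k_1) = 0x159F4
s_3 = Round(s_2, k_2) = 0x25D2B
s_4 = Round(s_3, k_3) = 0x0A7D8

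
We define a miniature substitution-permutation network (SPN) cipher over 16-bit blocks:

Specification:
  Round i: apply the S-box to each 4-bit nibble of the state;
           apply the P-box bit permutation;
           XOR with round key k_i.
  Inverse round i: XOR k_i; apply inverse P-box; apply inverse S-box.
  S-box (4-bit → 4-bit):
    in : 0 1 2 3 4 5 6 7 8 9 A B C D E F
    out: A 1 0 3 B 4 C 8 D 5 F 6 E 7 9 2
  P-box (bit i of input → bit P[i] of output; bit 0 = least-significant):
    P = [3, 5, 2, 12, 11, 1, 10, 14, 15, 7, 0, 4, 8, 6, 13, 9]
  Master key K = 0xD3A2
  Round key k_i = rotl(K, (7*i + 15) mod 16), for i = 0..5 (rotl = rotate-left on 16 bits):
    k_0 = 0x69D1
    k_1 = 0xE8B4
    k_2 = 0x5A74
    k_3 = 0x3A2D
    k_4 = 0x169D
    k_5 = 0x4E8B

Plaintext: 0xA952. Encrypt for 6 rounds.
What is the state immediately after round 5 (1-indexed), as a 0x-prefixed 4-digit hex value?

s_0 = plaintext = 0xA952
s_1 = Round(s_0, k_0) = 0xCE90
s_2 = Round(s_1, k_1) = 0x56C4
s_3 = Round(s_2, k_2) = 0x2E4F
s_4 = Round(s_3, k_3) = 0xF21F
s_5 = Round(s_4, k_4) = 0x1EFD
s_6 = Round(s_5, k_5) = 0xCFB5

0x1EFD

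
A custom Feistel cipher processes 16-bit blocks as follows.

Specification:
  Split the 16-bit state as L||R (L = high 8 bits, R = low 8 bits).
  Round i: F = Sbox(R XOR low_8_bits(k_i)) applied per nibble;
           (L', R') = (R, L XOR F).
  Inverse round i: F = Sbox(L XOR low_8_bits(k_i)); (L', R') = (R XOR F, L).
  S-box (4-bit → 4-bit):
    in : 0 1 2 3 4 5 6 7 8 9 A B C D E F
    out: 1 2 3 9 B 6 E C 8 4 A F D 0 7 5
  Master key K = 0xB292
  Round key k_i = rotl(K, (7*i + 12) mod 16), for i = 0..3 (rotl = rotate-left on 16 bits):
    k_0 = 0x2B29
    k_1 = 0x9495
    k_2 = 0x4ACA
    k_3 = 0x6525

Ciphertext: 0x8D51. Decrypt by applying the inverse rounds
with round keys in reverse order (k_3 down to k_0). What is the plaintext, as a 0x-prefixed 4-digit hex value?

0x777B

s_0 = ciphertext = 0x8D51
s_1 = InvRound(s_0, k_3) = 0xF98D
s_2 = InvRound(s_1, k_2) = 0x14F9
s_3 = InvRound(s_2, k_1) = 0x7B14
s_4 = InvRound(s_3, k_0) = 0x777B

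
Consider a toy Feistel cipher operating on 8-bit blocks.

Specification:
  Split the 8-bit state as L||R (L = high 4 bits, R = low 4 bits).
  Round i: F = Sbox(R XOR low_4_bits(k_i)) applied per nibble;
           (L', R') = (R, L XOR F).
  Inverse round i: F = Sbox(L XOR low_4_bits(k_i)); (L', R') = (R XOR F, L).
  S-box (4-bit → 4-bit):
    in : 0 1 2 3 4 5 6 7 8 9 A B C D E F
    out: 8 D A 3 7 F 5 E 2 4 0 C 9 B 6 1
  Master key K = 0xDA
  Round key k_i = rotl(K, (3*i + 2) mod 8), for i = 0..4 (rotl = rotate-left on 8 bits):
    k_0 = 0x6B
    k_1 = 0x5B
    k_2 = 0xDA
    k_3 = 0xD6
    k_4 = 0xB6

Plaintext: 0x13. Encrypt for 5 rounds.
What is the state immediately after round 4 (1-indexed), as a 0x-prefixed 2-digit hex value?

s_0 = plaintext = 0x13
s_1 = Round(s_0, k_0) = 0x33
s_2 = Round(s_1, k_1) = 0x31
s_3 = Round(s_2, k_2) = 0x1F
s_4 = Round(s_3, k_3) = 0xF5
s_5 = Round(s_4, k_4) = 0x5C

0xF5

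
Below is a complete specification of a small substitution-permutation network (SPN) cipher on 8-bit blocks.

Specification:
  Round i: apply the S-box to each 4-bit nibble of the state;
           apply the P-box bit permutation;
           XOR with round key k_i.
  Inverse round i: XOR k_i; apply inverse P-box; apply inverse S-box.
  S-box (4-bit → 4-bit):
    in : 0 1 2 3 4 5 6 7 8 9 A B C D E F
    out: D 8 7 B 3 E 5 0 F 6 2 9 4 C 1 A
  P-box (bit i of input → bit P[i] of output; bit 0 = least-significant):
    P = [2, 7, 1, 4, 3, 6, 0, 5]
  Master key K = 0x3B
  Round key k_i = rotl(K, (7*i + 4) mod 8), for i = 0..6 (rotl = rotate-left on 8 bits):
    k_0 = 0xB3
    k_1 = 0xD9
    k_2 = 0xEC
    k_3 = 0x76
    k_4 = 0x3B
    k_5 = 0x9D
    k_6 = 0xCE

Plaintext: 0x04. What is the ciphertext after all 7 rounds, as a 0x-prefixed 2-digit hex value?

0x8D

s_0 = plaintext = 0x04
s_1 = Round(s_0, k_0) = 0x1E
s_2 = Round(s_1, k_1) = 0xFD
s_3 = Round(s_2, k_2) = 0x9E
s_4 = Round(s_3, k_3) = 0x33
s_5 = Round(s_4, k_4) = 0xC7
s_6 = Round(s_5, k_5) = 0x9C
s_7 = Round(s_6, k_6) = 0x8D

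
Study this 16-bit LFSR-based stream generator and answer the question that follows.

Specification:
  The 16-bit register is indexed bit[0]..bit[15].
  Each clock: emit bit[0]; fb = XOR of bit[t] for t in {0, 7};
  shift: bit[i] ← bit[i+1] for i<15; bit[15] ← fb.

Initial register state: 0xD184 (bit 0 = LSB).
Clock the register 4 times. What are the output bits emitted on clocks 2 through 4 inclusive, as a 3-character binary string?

reg_0 = 0xD184
clock 1: out=0, reg = 0xE8C2
clock 2: out=0, reg = 0xF461
clock 3: out=1, reg = 0xFA30
clock 4: out=0, reg = 0x7D18

010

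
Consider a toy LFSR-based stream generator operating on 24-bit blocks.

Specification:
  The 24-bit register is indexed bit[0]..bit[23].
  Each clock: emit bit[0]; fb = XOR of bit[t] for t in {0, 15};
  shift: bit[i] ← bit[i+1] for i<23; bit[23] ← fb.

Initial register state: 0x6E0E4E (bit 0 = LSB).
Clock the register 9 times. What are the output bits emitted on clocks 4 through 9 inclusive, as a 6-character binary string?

100100

reg_0 = 0x6E0E4E
clock 1: out=0, reg = 0x370727
clock 2: out=1, reg = 0x9B8393
clock 3: out=1, reg = 0x4DC1C9
clock 4: out=1, reg = 0x26E0E4
clock 5: out=0, reg = 0x937072
clock 6: out=0, reg = 0x49B839
clock 7: out=1, reg = 0x24DC1C
clock 8: out=0, reg = 0x926E0E
clock 9: out=0, reg = 0x493707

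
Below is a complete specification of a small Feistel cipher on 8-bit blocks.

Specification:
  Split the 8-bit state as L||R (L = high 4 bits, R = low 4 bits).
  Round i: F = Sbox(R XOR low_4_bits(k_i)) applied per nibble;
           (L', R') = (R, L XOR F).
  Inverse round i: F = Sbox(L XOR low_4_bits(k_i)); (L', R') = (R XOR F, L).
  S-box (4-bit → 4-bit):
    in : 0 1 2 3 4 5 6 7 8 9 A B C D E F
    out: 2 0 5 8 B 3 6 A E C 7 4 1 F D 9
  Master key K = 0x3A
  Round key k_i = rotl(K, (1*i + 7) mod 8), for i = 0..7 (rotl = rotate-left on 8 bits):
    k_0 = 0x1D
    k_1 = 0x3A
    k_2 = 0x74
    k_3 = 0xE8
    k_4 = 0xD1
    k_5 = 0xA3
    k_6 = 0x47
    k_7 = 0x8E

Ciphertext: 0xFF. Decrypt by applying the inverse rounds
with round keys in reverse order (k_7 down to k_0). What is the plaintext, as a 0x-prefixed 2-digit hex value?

s_0 = ciphertext = 0xFF
s_1 = InvRound(s_0, k_7) = 0xFF
s_2 = InvRound(s_1, k_6) = 0x1F
s_3 = InvRound(s_2, k_5) = 0xA1
s_4 = InvRound(s_3, k_4) = 0x5A
s_5 = InvRound(s_4, k_3) = 0x55
s_6 = InvRound(s_5, k_2) = 0x55
s_7 = InvRound(s_6, k_1) = 0xC5
s_8 = InvRound(s_7, k_0) = 0x5C

0x5C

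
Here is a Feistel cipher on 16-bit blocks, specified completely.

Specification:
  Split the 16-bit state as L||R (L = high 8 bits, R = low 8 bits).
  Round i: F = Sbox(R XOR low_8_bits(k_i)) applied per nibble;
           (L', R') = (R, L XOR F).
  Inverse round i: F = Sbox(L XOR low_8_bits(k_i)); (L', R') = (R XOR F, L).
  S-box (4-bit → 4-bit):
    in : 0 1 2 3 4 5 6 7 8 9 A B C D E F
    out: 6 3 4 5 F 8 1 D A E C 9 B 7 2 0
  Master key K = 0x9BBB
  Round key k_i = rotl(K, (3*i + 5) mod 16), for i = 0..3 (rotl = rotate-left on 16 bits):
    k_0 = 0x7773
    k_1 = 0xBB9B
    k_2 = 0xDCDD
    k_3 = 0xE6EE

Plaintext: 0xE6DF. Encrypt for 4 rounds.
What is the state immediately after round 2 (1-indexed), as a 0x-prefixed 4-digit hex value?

0x2D4E

s_0 = plaintext = 0xE6DF
s_1 = Round(s_0, k_0) = 0xDF2D
s_2 = Round(s_1, k_1) = 0x2D4E
s_3 = Round(s_2, k_2) = 0x4EC8
s_4 = Round(s_3, k_3) = 0xC80F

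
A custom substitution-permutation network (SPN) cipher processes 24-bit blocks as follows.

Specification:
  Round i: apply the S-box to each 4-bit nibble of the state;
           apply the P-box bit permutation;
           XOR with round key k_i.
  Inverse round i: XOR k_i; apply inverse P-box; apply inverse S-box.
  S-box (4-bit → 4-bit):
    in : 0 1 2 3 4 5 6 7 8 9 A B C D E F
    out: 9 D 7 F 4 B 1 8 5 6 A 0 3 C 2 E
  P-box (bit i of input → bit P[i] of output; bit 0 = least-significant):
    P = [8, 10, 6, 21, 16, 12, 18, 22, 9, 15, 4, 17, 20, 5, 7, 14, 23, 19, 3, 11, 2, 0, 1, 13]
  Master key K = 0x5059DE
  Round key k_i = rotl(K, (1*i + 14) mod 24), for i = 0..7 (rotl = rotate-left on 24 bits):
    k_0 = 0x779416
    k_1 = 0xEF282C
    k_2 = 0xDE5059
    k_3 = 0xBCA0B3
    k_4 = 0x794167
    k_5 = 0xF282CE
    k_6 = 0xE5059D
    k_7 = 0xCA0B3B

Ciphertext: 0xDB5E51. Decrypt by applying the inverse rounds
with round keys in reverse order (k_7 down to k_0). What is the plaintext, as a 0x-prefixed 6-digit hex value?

0x28FF76

s_0 = ciphertext = 0xDB5E51
s_1 = InvRound(s_0, k_7) = 0x445BC2
s_2 = InvRound(s_1, k_6) = 0x2178CF
s_3 = InvRound(s_2, k_5) = 0xA0055B
s_4 = InvRound(s_3, k_4) = 0x62540E
s_5 = InvRound(s_4, k_3) = 0x523FFE
s_6 = InvRound(s_5, k_2) = 0x35F64C
s_7 = InvRound(s_6, k_1) = 0xB555A9
s_8 = InvRound(s_7, k_0) = 0x28FF76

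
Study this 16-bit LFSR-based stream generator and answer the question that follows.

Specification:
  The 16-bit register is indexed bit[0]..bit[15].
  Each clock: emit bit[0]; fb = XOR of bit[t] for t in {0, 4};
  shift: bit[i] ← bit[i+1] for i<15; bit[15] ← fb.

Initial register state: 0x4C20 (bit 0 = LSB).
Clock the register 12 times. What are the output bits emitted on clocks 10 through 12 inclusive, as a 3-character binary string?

011

reg_0 = 0x4C20
clock 1: out=0, reg = 0x2610
clock 2: out=0, reg = 0x9308
clock 3: out=0, reg = 0x4984
clock 4: out=0, reg = 0x24C2
clock 5: out=0, reg = 0x1261
clock 6: out=1, reg = 0x8930
clock 7: out=0, reg = 0xC498
clock 8: out=0, reg = 0xE24C
clock 9: out=0, reg = 0x7126
clock 10: out=0, reg = 0x3893
clock 11: out=1, reg = 0x1C49
clock 12: out=1, reg = 0x8E24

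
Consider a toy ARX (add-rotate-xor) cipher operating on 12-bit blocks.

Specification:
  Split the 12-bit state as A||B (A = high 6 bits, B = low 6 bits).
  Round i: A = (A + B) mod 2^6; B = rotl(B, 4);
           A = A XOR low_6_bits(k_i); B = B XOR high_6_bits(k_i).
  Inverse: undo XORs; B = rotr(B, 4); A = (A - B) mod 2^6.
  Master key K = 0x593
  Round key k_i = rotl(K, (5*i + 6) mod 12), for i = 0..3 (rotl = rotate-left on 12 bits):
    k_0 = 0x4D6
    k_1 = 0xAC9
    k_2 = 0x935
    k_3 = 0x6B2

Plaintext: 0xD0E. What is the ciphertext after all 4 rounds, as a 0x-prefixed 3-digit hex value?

0xB0D

s_0 = plaintext = 0xD0E
s_1 = Round(s_0, k_0) = 0x530
s_2 = Round(s_1, k_1) = 0x367
s_3 = Round(s_2, k_2) = 0x05D
s_4 = Round(s_3, k_3) = 0xB0D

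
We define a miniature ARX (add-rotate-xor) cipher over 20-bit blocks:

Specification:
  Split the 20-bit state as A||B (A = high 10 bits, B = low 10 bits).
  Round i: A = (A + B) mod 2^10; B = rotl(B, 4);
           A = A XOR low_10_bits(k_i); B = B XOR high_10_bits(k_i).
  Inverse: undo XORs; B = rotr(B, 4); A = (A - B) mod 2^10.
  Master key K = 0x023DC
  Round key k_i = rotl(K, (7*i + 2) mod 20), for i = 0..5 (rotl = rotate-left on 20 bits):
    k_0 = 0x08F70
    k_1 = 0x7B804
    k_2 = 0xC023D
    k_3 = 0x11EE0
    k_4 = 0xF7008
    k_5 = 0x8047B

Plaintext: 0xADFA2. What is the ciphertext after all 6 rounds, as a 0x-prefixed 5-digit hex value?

0x9C14F

s_0 = plaintext = 0xADFA2
s_1 = Round(s_0, k_0) = 0x4A60D
s_2 = Round(s_1, k_1) = 0xCC936
s_3 = Round(s_2, k_2) = 0x95464
s_4 = Round(s_3, k_3) = 0x16606
s_5 = Round(s_4, k_4) = 0x95FB4
s_6 = Round(s_5, k_5) = 0x9C14F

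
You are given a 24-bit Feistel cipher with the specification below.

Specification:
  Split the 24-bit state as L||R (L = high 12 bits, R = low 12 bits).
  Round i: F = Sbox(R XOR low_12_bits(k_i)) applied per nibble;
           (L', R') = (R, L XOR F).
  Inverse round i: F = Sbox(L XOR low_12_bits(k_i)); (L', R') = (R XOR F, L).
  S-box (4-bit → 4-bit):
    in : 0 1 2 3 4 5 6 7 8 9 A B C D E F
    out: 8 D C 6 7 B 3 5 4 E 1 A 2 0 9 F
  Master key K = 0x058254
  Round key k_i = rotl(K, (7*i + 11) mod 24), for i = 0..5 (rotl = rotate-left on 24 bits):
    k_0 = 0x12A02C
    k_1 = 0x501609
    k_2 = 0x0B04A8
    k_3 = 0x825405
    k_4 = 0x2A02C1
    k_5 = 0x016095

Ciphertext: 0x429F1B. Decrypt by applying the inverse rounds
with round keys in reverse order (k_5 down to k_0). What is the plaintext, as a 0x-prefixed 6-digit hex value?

s_0 = ciphertext = 0x429F1B
s_1 = InvRound(s_0, k_5) = 0x8B9429
s_2 = InvRound(s_1, k_4) = 0x57D8B9
s_3 = InvRound(s_2, k_3) = 0x5ED57D
s_4 = InvRound(s_3, k_2) = 0x8065ED
s_5 = InvRound(s_4, k_1) = 0xC62806
s_6 = InvRound(s_5, k_0) = 0xA7FC62

0xA7FC62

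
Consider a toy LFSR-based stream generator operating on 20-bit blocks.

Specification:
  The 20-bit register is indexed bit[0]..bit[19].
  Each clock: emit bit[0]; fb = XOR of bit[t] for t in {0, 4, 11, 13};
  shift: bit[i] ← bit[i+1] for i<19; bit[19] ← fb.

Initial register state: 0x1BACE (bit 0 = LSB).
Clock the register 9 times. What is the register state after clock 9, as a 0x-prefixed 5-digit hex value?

0xAC0DD

reg_0 = 0x1BACE
clock 1: out=0, reg = 0x0DD67
clock 2: out=1, reg = 0x06EB3
clock 3: out=1, reg = 0x03759
clock 4: out=1, reg = 0x81BAC
clock 5: out=0, reg = 0xC0DD6
clock 6: out=0, reg = 0x606EB
clock 7: out=1, reg = 0xB0375
clock 8: out=1, reg = 0x581BA
clock 9: out=0, reg = 0xAC0DD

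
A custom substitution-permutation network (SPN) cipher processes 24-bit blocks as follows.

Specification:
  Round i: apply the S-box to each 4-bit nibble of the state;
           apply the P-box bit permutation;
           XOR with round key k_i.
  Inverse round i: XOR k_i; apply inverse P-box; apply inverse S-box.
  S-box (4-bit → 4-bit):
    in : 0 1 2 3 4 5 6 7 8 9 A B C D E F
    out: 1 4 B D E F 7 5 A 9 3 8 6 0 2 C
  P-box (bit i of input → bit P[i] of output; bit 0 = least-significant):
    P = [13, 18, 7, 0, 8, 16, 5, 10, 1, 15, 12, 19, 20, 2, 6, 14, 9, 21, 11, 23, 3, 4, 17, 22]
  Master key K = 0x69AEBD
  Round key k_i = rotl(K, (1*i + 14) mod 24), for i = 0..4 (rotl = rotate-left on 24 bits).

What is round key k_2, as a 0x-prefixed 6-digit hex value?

0xBD69AE

K = 0x69AEBD
k_0 = rotl(K, (1*0+14) mod 24) = rotl(K, 14) = 0xAF5A6B
k_1 = rotl(K, (1*1+14) mod 24) = rotl(K, 15) = 0x5EB4D7
k_2 = rotl(K, (1*2+14) mod 24) = rotl(K, 16) = 0xBD69AE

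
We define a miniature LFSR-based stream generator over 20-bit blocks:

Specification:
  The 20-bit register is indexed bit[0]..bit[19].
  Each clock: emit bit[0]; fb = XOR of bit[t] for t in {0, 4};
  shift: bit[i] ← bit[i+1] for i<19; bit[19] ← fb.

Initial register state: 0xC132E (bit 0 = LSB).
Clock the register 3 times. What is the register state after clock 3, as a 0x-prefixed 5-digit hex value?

reg_0 = 0xC132E
clock 1: out=0, reg = 0x60997
clock 2: out=1, reg = 0x304CB
clock 3: out=1, reg = 0x98265

0x98265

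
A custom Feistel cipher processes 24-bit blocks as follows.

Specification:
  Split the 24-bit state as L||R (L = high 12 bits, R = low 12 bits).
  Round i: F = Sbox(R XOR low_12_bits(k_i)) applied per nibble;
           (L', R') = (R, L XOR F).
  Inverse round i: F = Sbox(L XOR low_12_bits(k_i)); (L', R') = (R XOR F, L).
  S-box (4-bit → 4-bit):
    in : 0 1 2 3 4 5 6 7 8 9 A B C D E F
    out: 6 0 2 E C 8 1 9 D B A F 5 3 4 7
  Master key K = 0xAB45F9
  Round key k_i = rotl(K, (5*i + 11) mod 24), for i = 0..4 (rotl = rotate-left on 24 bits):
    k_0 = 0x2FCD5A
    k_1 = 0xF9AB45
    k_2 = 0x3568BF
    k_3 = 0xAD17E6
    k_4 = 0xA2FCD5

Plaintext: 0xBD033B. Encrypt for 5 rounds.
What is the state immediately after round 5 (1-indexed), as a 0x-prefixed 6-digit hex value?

s_0 = plaintext = 0xBD033B
s_1 = Round(s_0, k_0) = 0x33BFC0
s_2 = Round(s_1, k_1) = 0xFC0FE3
s_3 = Round(s_2, k_2) = 0xFE3645
s_4 = Round(s_3, k_3) = 0x645F4D
s_5 = Round(s_4, k_4) = 0xF4D8F8

0xF4D8F8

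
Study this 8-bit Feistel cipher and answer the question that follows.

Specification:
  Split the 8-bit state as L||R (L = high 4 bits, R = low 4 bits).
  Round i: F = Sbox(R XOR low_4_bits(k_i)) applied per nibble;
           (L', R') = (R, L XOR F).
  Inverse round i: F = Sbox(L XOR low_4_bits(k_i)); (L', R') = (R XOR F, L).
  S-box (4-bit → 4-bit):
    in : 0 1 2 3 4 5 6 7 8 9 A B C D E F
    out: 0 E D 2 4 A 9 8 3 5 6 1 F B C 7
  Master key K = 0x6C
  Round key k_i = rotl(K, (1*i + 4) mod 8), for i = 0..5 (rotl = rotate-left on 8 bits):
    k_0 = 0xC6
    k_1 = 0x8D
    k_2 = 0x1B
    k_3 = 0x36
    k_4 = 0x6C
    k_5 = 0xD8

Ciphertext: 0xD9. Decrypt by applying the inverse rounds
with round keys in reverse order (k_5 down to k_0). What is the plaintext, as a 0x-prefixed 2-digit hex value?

s_0 = ciphertext = 0xD9
s_1 = InvRound(s_0, k_5) = 0x3D
s_2 = InvRound(s_1, k_4) = 0xA3
s_3 = InvRound(s_2, k_3) = 0xCA
s_4 = InvRound(s_3, k_2) = 0x2C
s_5 = InvRound(s_4, k_1) = 0xB2
s_6 = InvRound(s_5, k_0) = 0x9B

0x9B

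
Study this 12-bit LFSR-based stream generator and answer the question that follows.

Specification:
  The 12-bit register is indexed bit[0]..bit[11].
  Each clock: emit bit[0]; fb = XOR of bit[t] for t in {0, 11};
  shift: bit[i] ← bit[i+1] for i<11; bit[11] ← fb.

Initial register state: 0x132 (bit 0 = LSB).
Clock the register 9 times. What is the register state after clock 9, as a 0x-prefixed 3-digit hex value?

reg_0 = 0x132
clock 1: out=0, reg = 0x099
clock 2: out=1, reg = 0x84C
clock 3: out=0, reg = 0xC26
clock 4: out=0, reg = 0xE13
clock 5: out=1, reg = 0x709
clock 6: out=1, reg = 0xB84
clock 7: out=0, reg = 0xDC2
clock 8: out=0, reg = 0xEE1
clock 9: out=1, reg = 0x770

0x770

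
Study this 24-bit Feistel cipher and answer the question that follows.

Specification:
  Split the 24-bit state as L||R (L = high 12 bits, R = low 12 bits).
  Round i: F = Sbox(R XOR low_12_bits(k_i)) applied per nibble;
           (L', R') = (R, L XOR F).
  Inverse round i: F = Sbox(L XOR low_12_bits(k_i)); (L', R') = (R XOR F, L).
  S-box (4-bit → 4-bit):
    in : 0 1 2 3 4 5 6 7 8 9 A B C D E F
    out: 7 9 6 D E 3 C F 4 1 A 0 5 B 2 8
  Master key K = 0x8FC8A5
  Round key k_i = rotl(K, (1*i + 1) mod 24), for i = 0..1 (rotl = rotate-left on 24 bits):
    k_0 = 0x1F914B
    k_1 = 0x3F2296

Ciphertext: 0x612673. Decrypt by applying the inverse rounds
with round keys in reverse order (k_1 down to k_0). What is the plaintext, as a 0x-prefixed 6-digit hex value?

0x7EE83D

s_0 = ciphertext = 0x612673
s_1 = InvRound(s_0, k_1) = 0x83D612
s_2 = InvRound(s_1, k_0) = 0x7EE83D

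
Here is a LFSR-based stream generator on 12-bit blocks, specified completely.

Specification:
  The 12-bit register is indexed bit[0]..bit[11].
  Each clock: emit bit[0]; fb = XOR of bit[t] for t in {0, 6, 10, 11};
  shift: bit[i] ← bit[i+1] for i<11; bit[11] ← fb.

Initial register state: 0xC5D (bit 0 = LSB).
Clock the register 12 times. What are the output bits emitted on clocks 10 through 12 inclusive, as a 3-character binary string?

011

reg_0 = 0xC5D
clock 1: out=1, reg = 0x62E
clock 2: out=0, reg = 0xB17
clock 3: out=1, reg = 0x58B
clock 4: out=1, reg = 0x2C5
clock 5: out=1, reg = 0x162
clock 6: out=0, reg = 0x8B1
clock 7: out=1, reg = 0x458
clock 8: out=0, reg = 0x22C
clock 9: out=0, reg = 0x116
clock 10: out=0, reg = 0x08B
clock 11: out=1, reg = 0x845
clock 12: out=1, reg = 0xC22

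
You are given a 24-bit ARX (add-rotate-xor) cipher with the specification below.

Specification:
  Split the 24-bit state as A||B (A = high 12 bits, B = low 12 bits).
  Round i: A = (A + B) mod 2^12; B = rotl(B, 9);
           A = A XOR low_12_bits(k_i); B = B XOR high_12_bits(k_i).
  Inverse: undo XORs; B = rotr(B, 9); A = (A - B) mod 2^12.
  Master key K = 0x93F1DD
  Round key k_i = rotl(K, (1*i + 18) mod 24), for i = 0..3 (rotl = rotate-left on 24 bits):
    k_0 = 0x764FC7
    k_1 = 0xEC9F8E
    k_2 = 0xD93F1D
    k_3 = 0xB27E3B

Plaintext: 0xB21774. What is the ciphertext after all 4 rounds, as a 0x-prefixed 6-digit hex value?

s_0 = plaintext = 0xB21774
s_1 = Round(s_0, k_0) = 0xD52F8A
s_2 = Round(s_1, k_1) = 0x352B38
s_3 = Round(s_2, k_2) = 0x197CF4
s_4 = Round(s_3, k_3) = 0x0B02B9

0x0B02B9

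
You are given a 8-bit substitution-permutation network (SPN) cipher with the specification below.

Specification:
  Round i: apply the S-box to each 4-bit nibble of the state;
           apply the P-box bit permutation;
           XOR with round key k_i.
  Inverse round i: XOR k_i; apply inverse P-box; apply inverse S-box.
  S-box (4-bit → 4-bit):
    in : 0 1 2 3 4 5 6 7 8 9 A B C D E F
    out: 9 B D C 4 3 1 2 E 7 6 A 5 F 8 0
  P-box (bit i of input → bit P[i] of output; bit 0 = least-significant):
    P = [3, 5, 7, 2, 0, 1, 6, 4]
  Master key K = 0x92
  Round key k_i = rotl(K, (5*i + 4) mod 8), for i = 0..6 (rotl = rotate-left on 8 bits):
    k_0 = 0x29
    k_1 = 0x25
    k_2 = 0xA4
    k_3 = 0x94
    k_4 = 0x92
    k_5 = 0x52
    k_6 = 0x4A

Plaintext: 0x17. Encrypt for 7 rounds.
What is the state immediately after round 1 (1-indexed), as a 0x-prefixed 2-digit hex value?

s_0 = plaintext = 0x17
s_1 = Round(s_0, k_0) = 0x1A
s_2 = Round(s_1, k_1) = 0x96
s_3 = Round(s_2, k_2) = 0xEF
s_4 = Round(s_3, k_3) = 0x84
s_5 = Round(s_4, k_4) = 0x40
s_6 = Round(s_5, k_5) = 0x1E
s_7 = Round(s_6, k_6) = 0x5D

0x1A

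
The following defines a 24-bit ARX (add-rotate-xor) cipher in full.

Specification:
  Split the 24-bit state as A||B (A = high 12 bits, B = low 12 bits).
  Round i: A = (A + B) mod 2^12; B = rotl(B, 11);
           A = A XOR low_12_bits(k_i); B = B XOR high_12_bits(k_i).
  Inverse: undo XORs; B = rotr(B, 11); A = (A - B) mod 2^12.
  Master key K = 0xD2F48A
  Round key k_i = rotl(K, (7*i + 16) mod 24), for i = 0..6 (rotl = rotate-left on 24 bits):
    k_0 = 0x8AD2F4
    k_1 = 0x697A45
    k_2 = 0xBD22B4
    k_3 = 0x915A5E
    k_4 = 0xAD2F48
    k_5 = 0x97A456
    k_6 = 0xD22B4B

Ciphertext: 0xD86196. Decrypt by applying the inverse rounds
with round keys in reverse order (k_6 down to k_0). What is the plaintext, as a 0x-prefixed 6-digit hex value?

s_0 = ciphertext = 0xD86196
s_1 = InvRound(s_0, k_6) = 0xD64969
s_2 = InvRound(s_1, k_5) = 0x90C026
s_3 = InvRound(s_2, k_4) = 0x05B5E9
s_4 = InvRound(s_3, k_3) = 0x00C9F9
s_5 = InvRound(s_4, k_2) = 0xE62456
s_6 = InvRound(s_5, k_1) = 0xEA5582
s_7 = InvRound(s_6, k_0) = 0x1F2A5F

0x1F2A5F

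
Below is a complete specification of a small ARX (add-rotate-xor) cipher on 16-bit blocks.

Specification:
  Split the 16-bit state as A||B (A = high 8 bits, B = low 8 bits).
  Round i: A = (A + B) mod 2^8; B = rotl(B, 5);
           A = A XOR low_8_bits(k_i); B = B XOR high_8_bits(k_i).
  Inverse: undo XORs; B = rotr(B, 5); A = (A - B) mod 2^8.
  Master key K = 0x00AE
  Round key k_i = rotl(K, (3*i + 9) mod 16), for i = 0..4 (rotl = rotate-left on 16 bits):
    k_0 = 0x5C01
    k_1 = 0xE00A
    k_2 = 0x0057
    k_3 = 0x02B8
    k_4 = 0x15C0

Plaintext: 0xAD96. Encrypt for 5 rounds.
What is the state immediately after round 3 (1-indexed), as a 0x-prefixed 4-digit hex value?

0x5C26

s_0 = plaintext = 0xAD96
s_1 = Round(s_0, k_0) = 0x428E
s_2 = Round(s_1, k_1) = 0xDA31
s_3 = Round(s_2, k_2) = 0x5C26
s_4 = Round(s_3, k_3) = 0x3AC6
s_5 = Round(s_4, k_4) = 0xC0CD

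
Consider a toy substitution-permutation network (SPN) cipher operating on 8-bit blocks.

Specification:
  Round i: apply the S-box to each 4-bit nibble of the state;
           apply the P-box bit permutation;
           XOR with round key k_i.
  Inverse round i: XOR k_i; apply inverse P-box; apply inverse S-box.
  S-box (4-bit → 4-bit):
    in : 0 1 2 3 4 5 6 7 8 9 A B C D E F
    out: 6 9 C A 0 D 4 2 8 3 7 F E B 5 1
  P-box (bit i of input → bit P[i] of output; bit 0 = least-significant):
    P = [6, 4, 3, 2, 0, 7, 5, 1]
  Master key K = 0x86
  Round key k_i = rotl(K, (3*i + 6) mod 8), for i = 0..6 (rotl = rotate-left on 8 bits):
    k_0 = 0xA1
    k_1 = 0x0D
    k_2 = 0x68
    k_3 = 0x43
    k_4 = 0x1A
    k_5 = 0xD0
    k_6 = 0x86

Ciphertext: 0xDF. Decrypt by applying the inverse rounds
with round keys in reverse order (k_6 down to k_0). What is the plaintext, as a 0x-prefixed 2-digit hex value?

s_0 = ciphertext = 0xDF
s_1 = InvRound(s_0, k_6) = 0xFA
s_2 = InvRound(s_1, k_5) = 0x26
s_3 = InvRound(s_2, k_4) = 0x6C
s_4 = InvRound(s_3, k_3) = 0x52
s_5 = InvRound(s_4, k_2) = 0x20
s_6 = InvRound(s_5, k_1) = 0xE2
s_7 = InvRound(s_6, k_0) = 0x1F

0x1F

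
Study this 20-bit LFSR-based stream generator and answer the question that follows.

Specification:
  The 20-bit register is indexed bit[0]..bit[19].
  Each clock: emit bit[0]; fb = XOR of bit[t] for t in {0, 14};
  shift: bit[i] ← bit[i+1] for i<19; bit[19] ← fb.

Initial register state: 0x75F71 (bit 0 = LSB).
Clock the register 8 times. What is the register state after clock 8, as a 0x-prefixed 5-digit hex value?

0x6C75F

reg_0 = 0x75F71
clock 1: out=1, reg = 0x3AFB8
clock 2: out=0, reg = 0x1D7DC
clock 3: out=0, reg = 0x8EBEE
clock 4: out=0, reg = 0xC75F7
clock 5: out=1, reg = 0x63AFB
clock 6: out=1, reg = 0xB1D7D
clock 7: out=1, reg = 0xD8EBE
clock 8: out=0, reg = 0x6C75F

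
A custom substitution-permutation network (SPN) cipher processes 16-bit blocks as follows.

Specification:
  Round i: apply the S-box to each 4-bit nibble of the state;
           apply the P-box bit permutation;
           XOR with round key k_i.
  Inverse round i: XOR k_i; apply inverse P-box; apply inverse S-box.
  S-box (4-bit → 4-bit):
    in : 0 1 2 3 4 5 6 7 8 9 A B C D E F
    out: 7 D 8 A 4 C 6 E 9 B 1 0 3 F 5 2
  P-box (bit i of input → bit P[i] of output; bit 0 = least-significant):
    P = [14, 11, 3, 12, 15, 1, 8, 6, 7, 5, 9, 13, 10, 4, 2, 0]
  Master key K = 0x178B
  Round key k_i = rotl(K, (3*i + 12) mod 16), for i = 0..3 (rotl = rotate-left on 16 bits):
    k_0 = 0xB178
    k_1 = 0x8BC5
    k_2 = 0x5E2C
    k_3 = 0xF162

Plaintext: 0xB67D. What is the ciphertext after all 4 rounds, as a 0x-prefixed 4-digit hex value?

s_0 = plaintext = 0xB67D
s_1 = Round(s_0, k_0) = 0xEA12
s_2 = Round(s_1, k_1) = 0x1E01
s_3 = Round(s_2, k_2) = 0x89A3
s_4 = Round(s_3, k_3) = 0x4DC3

0x4DC3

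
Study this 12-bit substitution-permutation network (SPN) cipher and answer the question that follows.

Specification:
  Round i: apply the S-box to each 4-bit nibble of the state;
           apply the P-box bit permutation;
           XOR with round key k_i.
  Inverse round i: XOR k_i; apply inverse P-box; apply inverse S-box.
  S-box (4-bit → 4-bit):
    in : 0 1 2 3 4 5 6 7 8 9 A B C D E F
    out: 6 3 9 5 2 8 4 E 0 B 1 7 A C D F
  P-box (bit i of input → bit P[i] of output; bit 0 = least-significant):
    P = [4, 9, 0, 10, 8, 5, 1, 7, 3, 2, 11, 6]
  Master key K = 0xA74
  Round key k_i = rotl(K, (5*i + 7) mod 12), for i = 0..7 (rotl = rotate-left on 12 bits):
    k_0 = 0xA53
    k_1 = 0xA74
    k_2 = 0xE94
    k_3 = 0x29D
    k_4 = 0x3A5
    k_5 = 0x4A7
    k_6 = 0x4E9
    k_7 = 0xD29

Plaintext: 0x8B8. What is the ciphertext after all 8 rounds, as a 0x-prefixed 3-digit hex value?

0xEC8

s_0 = plaintext = 0x8B8
s_1 = Round(s_0, k_0) = 0xB71
s_2 = Round(s_1, k_1) = 0x0CA
s_3 = Round(s_2, k_2) = 0x620
s_4 = Round(s_3, k_3) = 0x91C
s_5 = Round(s_4, k_4) = 0x4C9
s_6 = Round(s_5, k_5) = 0x213
s_7 = Round(s_6, k_6) = 0x590
s_8 = Round(s_7, k_7) = 0xEC8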